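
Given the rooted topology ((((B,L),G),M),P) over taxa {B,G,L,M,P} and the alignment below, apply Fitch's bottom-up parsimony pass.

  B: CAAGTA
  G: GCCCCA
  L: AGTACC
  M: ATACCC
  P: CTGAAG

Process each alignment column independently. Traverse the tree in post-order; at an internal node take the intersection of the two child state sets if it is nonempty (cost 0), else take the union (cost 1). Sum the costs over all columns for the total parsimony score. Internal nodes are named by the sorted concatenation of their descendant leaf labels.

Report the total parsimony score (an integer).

17

[col 0] BL: children B:{C}, L:{A} ∪→ {A,C}; cost 1
[col 0] BGL: children BL:{A,C}, G:{G} ∪→ {A,C,G}; cost 1
[col 0] BGLM: children BGL:{A,C,G}, M:{A} ∩→ {A}; cost 0
[col 0] BGLMP: children BGLM:{A}, P:{C} ∪→ {A,C}; cost 1
[col 1] BL: children B:{A}, L:{G} ∪→ {A,G}; cost 1
[col 1] BGL: children BL:{A,G}, G:{C} ∪→ {A,C,G}; cost 1
[col 1] BGLM: children BGL:{A,C,G}, M:{T} ∪→ {A,C,G,T}; cost 1
[col 1] BGLMP: children BGLM:{A,C,G,T}, P:{T} ∩→ {T}; cost 0
[col 2] BL: children B:{A}, L:{T} ∪→ {A,T}; cost 1
[col 2] BGL: children BL:{A,T}, G:{C} ∪→ {A,C,T}; cost 1
[col 2] BGLM: children BGL:{A,C,T}, M:{A} ∩→ {A}; cost 0
[col 2] BGLMP: children BGLM:{A}, P:{G} ∪→ {A,G}; cost 1
[col 3] BL: children B:{G}, L:{A} ∪→ {A,G}; cost 1
[col 3] BGL: children BL:{A,G}, G:{C} ∪→ {A,C,G}; cost 1
[col 3] BGLM: children BGL:{A,C,G}, M:{C} ∩→ {C}; cost 0
[col 3] BGLMP: children BGLM:{C}, P:{A} ∪→ {A,C}; cost 1
[col 4] BL: children B:{T}, L:{C} ∪→ {C,T}; cost 1
[col 4] BGL: children BL:{C,T}, G:{C} ∩→ {C}; cost 0
[col 4] BGLM: children BGL:{C}, M:{C} ∩→ {C}; cost 0
[col 4] BGLMP: children BGLM:{C}, P:{A} ∪→ {A,C}; cost 1
[col 5] BL: children B:{A}, L:{C} ∪→ {A,C}; cost 1
[col 5] BGL: children BL:{A,C}, G:{A} ∩→ {A}; cost 0
[col 5] BGLM: children BGL:{A}, M:{C} ∪→ {A,C}; cost 1
[col 5] BGLMP: children BGLM:{A,C}, P:{G} ∪→ {A,C,G}; cost 1
per-site changes: [3, 3, 3, 3, 2, 3]; total = 17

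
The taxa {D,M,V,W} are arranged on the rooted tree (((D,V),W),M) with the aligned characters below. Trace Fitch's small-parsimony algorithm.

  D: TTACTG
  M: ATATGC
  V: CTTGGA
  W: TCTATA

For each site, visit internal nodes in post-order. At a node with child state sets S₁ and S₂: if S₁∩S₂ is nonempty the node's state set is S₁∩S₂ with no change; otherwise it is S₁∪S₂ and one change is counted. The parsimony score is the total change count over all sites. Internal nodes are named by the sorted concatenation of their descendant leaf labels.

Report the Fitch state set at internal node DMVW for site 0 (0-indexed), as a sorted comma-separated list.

A,T

site 0, node DV: D={T} ∪ V={C} → {C,T} (+1)
site 0, node DVW: DV={C,T} ∩ W={T} → {T} (+0)
site 0, node DMVW: DVW={T} ∪ M={A} → {A,T} (+1)
site 1, node DV: D={T} ∩ V={T} → {T} (+0)
site 1, node DVW: DV={T} ∪ W={C} → {C,T} (+1)
site 1, node DMVW: DVW={C,T} ∩ M={T} → {T} (+0)
site 2, node DV: D={A} ∪ V={T} → {A,T} (+1)
site 2, node DVW: DV={A,T} ∩ W={T} → {T} (+0)
site 2, node DMVW: DVW={T} ∪ M={A} → {A,T} (+1)
site 3, node DV: D={C} ∪ V={G} → {C,G} (+1)
site 3, node DVW: DV={C,G} ∪ W={A} → {A,C,G} (+1)
site 3, node DMVW: DVW={A,C,G} ∪ M={T} → {A,C,G,T} (+1)
site 4, node DV: D={T} ∪ V={G} → {G,T} (+1)
site 4, node DVW: DV={G,T} ∩ W={T} → {T} (+0)
site 4, node DMVW: DVW={T} ∪ M={G} → {G,T} (+1)
site 5, node DV: D={G} ∪ V={A} → {A,G} (+1)
site 5, node DVW: DV={A,G} ∩ W={A} → {A} (+0)
site 5, node DMVW: DVW={A} ∪ M={C} → {A,C} (+1)
per-site changes: [2, 1, 2, 3, 2, 2]; total = 12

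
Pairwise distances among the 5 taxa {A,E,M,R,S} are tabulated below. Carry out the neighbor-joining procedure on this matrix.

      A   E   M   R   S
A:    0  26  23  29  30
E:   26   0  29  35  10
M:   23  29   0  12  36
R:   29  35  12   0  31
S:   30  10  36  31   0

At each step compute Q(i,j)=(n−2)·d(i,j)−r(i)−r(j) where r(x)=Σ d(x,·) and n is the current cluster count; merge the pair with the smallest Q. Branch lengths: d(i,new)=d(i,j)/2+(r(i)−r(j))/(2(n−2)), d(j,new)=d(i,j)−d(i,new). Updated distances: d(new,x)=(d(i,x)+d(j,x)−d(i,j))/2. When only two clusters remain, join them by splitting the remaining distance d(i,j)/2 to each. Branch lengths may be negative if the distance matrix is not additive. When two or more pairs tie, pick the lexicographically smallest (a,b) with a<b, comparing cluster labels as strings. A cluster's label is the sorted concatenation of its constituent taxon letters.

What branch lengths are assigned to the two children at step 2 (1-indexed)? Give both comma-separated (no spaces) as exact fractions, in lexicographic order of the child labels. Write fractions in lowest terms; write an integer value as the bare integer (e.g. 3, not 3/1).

85/8,99/8

step 1: merge (E,S) at d=10, Q=-177; branch lengths E→23/6, S→37/6; new cluster ES
  updated: d(A,ES)=23, d(ES,M)=55/2, d(ES,R)=28
step 2: merge (A,ES) at d=23, Q=-215/2; branch lengths A→85/8, ES→99/8; new cluster AES
  updated: d(AES,M)=55/4, d(AES,R)=17
step 3: merge (AES,M) at d=55/4, Q=-171/4; branch lengths AES→75/8, M→35/8; new cluster AEMS
  updated: d(AEMS,R)=61/8
step 4: merge (AEMS,R) at d=61/8; branch lengths AEMS→61/16, R→61/16; new cluster AEMRS
final tree: (((A:85/8,(E:23/6,S:37/6):99/8):75/8,M:35/8):61/16,R:61/16)
total length: 435/8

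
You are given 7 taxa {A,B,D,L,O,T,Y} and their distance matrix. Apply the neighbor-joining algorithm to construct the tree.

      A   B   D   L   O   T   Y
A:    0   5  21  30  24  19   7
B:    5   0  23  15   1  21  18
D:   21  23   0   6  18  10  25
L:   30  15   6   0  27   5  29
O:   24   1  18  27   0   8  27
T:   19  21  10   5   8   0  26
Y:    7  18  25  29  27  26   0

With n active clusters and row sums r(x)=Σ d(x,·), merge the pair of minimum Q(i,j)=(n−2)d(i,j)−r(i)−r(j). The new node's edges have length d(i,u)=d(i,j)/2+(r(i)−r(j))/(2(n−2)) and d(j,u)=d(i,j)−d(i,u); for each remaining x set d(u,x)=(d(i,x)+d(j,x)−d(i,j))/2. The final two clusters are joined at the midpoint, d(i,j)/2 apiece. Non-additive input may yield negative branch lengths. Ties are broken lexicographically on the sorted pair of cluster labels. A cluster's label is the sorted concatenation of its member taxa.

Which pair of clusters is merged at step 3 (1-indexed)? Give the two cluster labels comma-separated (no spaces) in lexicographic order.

AY,BO

iteration 1: select A,Y (d=7, Q=-203); attach at lengths (9/10, 61/10); label the merged cluster AY
  updated: d(AY,B)=8, d(AY,D)=39/2, d(AY,L)=26, d(AY,O)=22, d(AY,T)=19
iteration 2: select B,O (d=1, Q=-140); attach at lengths (-1/2, 3/2); label the merged cluster BO
  updated: d(AY,BO)=29/2, d(BO,D)=20, d(BO,L)=41/2, d(BO,T)=14
iteration 3: select AY,BO (d=29/2, Q=-209/2); attach at lengths (107/12, 67/12); label the merged cluster ABOY
  updated: d(ABOY,D)=25/2, d(ABOY,L)=16, d(ABOY,T)=37/4
iteration 4: select ABOY,T (d=37/4, Q=-87/2); attach at lengths (8, 5/4); label the merged cluster ABOTY
  updated: d(ABOTY,D)=53/8, d(ABOTY,L)=47/8
iteration 5: select ABOTY,D (d=53/8, Q=-37/2); attach at lengths (13/4, 27/8); label the merged cluster ABDOTY
  updated: d(ABDOTY,L)=21/8
iteration 6: select ABDOTY,L (d=21/8); attach at lengths (21/16, 21/16); label the merged cluster ABDLOTY
final tree: (((((A:9/10,Y:61/10):107/12,(B:-1/2,O:3/2):67/12):8,T:5/4):13/4,D:27/8):21/16,L:21/16)
total length: 41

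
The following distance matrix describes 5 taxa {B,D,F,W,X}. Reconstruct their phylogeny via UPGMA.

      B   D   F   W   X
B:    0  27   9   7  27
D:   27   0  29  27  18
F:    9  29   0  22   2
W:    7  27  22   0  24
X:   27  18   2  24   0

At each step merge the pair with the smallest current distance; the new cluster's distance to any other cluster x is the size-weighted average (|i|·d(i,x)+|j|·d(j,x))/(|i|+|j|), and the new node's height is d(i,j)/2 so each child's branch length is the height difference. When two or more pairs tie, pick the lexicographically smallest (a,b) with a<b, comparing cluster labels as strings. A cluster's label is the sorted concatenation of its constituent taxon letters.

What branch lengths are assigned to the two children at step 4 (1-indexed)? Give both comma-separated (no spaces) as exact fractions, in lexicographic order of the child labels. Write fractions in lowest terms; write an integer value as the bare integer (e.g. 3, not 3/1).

iteration 1: select F,X (d=2); attach at lengths (1, 1); label the merged cluster FX
  updated: d(B,FX)=18, d(D,FX)=47/2, d(FX,W)=23
iteration 2: select B,W (d=7); attach at lengths (7/2, 7/2); label the merged cluster BW
  updated: d(BW,D)=27, d(BW,FX)=41/2
iteration 3: select BW,FX (d=41/2); attach at lengths (27/4, 37/4); label the merged cluster BFWX
  updated: d(BFWX,D)=101/4
iteration 4: select BFWX,D (d=101/4); attach at lengths (19/8, 101/8); label the merged cluster BDFWX
final tree: (((B:7/2,W:7/2):27/4,(F:1,X:1):37/4):19/8,D:101/8)
total length: 40

19/8,101/8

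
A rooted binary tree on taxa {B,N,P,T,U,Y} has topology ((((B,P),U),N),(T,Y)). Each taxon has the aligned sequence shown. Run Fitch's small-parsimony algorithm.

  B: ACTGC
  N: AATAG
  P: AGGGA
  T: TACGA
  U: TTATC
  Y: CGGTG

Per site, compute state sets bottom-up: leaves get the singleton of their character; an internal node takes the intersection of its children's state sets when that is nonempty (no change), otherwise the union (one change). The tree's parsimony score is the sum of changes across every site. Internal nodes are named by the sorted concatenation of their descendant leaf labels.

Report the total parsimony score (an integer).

BP@0: {A} ∩ {A} = {A} (intersection, +0)
BPU@0: {A} ∪ {T} = {A,T} (union, +1)
BNPU@0: {A,T} ∩ {A} = {A} (intersection, +0)
TY@0: {T} ∪ {C} = {C,T} (union, +1)
BNPTUY@0: {A} ∪ {C,T} = {A,C,T} (union, +1)
BP@1: {C} ∪ {G} = {C,G} (union, +1)
BPU@1: {C,G} ∪ {T} = {C,G,T} (union, +1)
BNPU@1: {C,G,T} ∪ {A} = {A,C,G,T} (union, +1)
TY@1: {A} ∪ {G} = {A,G} (union, +1)
BNPTUY@1: {A,C,G,T} ∩ {A,G} = {A,G} (intersection, +0)
BP@2: {T} ∪ {G} = {G,T} (union, +1)
BPU@2: {G,T} ∪ {A} = {A,G,T} (union, +1)
BNPU@2: {A,G,T} ∩ {T} = {T} (intersection, +0)
TY@2: {C} ∪ {G} = {C,G} (union, +1)
BNPTUY@2: {T} ∪ {C,G} = {C,G,T} (union, +1)
BP@3: {G} ∩ {G} = {G} (intersection, +0)
BPU@3: {G} ∪ {T} = {G,T} (union, +1)
BNPU@3: {G,T} ∪ {A} = {A,G,T} (union, +1)
TY@3: {G} ∪ {T} = {G,T} (union, +1)
BNPTUY@3: {A,G,T} ∩ {G,T} = {G,T} (intersection, +0)
BP@4: {C} ∪ {A} = {A,C} (union, +1)
BPU@4: {A,C} ∩ {C} = {C} (intersection, +0)
BNPU@4: {C} ∪ {G} = {C,G} (union, +1)
TY@4: {A} ∪ {G} = {A,G} (union, +1)
BNPTUY@4: {C,G} ∩ {A,G} = {G} (intersection, +0)
per-site changes: [3, 4, 4, 3, 3]; total = 17

17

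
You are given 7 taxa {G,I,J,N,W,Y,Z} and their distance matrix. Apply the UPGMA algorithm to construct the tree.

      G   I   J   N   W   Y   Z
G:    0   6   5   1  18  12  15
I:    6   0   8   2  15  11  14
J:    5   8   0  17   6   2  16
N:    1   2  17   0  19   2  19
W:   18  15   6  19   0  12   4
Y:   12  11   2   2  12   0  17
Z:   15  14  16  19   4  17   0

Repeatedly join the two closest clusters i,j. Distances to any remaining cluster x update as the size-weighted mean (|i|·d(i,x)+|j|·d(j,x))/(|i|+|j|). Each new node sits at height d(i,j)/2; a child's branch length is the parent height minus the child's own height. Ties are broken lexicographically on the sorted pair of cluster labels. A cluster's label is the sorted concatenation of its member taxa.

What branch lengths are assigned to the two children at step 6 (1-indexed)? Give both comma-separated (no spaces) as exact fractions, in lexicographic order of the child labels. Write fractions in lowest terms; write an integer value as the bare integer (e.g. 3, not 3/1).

89/30,111/20

step 1: merge (G,N) at d=1; branch lengths G→1/2, N→1/2; new cluster GN
  updated: d(GN,I)=4, d(GN,J)=11, d(GN,W)=37/2, d(GN,Y)=7, d(GN,Z)=17
step 2: merge (J,Y) at d=2; branch lengths J→1, Y→1; new cluster JY
  updated: d(GN,JY)=9, d(I,JY)=19/2, d(JY,W)=9, d(JY,Z)=33/2
step 3: merge (GN,I) at d=4; branch lengths GN→3/2, I→2; new cluster GIN
  updated: d(GIN,JY)=55/6, d(GIN,W)=52/3, d(GIN,Z)=16
step 4: merge (W,Z) at d=4; branch lengths W→2, Z→2; new cluster WZ
  updated: d(GIN,WZ)=50/3, d(JY,WZ)=51/4
step 5: merge (GIN,JY) at d=55/6; branch lengths GIN→31/12, JY→43/12; new cluster GIJNY
  updated: d(GIJNY,WZ)=151/10
step 6: merge (GIJNY,WZ) at d=151/10; branch lengths GIJNY→89/30, WZ→111/20; new cluster GIJNWYZ
final tree: ((((G:1/2,N:1/2):3/2,I:2):31/12,(J:1,Y:1):43/12):89/30,(W:2,Z:2):111/20)
total length: 1511/60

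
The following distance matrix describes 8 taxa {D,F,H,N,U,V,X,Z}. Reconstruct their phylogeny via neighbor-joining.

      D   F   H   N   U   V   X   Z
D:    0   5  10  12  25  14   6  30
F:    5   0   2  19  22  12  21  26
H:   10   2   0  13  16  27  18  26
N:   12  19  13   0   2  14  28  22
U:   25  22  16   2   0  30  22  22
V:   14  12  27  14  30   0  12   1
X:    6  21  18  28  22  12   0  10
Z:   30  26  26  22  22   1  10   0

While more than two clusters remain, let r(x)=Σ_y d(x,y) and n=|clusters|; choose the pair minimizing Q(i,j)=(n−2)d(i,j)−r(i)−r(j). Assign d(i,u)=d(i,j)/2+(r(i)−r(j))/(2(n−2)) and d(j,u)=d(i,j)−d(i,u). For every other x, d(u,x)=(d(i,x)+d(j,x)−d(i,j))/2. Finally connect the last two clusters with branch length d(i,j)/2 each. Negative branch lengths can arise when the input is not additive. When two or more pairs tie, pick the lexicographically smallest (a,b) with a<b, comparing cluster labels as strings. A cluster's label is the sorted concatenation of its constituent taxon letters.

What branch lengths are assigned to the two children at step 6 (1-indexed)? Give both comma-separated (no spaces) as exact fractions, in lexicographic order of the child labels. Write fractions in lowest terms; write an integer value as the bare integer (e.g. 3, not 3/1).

73/32,351/32

step 1: merge (V,Z) at d=1, Q=-241; branch lengths V→-7/4, Z→11/4; new cluster VZ
  updated: d(D,VZ)=43/2, d(F,VZ)=37/2, d(H,VZ)=26, d(N,VZ)=35/2, d(U,VZ)=51/2, d(VZ,X)=21/2
step 2: merge (N,U) at d=2, Q=-194; branch lengths N→-11/10, U→31/10; new cluster NU
  updated: d(D,NU)=35/2, d(F,NU)=39/2, d(H,NU)=27/2, d(NU,VZ)=41/2, d(NU,X)=24
step 3: merge (VZ,X) at d=21/2, Q=-269/2; branch lengths VZ→119/16, X→49/16; new cluster VXZ
  updated: d(D,VXZ)=17/2, d(F,VXZ)=29/2, d(H,VXZ)=67/4, d(NU,VXZ)=17
step 4: merge (F,H) at d=2, Q=-309/4; branch lengths F→19/24, H→29/24; new cluster FH
  updated: d(D,FH)=13/2, d(FH,NU)=31/2, d(FH,VXZ)=117/8
step 5: merge (D,FH) at d=13/2, Q=-449/8; branch lengths D→71/32, FH→137/32; new cluster DFH
  updated: d(DFH,NU)=53/4, d(DFH,VXZ)=133/16
step 6: merge (DFH,NU) at d=53/4, Q=-617/16; branch lengths DFH→73/32, NU→351/32; new cluster DFHNU
  updated: d(DFHNU,VXZ)=193/32
step 7: merge (DFHNU,VXZ) at d=193/32; branch lengths DFHNU→193/64, VXZ→193/64; new cluster DFHNUVXZ
final tree: (((D:71/32,(F:19/24,H:29/24):137/32):73/32,(N:-11/10,U:31/10):351/32):193/64,((V:-7/4,Z:11/4):119/16,X:49/16):193/64)
total length: 1321/32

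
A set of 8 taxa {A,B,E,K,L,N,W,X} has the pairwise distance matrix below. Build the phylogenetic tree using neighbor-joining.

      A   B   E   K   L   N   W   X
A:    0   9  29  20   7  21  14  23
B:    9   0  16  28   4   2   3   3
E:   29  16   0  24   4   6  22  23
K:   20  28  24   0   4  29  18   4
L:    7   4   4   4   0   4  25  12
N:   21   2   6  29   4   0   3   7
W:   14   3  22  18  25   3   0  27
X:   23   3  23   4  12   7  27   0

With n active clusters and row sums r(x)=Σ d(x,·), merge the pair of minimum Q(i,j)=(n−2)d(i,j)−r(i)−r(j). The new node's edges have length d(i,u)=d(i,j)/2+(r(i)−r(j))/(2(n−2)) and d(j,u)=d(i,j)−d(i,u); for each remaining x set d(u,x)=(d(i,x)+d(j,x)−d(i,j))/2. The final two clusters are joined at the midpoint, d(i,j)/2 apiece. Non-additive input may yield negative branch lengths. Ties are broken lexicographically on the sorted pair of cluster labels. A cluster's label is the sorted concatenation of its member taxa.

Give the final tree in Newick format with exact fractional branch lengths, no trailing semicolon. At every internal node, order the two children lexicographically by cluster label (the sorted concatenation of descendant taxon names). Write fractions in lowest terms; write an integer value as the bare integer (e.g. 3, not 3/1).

(((A:9,(B:-5/3,(N:-5/8,W:29/8):8/3):3):23/8,(E:137/20,L:-57/20):57/16):131/32,(K:13/3,X:-1/3):131/32)

step 1: merge (K,X) at d=4, Q=-202; branch lengths K→13/3, X→-1/3; new cluster KX
  updated: d(A,KX)=39/2, d(B,KX)=27/2, d(E,KX)=43/2, d(KX,L)=6, d(KX,N)=16, d(KX,W)=41/2
step 2: merge (E,L) at d=4, Q=-257/2; branch lengths E→137/20, L→-57/20; new cluster EL
  updated: d(A,EL)=16, d(B,EL)=8, d(EL,KX)=47/4, d(EL,N)=3, d(EL,W)=43/2
step 3: merge (N,W) at d=3, Q=-95; branch lengths N→-5/8, W→29/8; new cluster NW
  updated: d(A,NW)=16, d(B,NW)=1, d(EL,NW)=43/4, d(KX,NW)=67/4
step 4: merge (B,NW) at d=1, Q=-73; branch lengths B→-5/3, NW→8/3; new cluster BNW
  updated: d(A,BNW)=12, d(BNW,EL)=71/8, d(BNW,KX)=117/8
step 5: merge (A,BNW) at d=12, Q=-59; branch lengths A→9, BNW→3; new cluster ABNW
  updated: d(ABNW,EL)=103/16, d(ABNW,KX)=177/16
step 6: merge (ABNW,EL) at d=103/16, Q=-117/4; branch lengths ABNW→23/8, EL→57/16; new cluster ABELNW
  updated: d(ABELNW,KX)=131/16
step 7: merge (ABELNW,KX) at d=131/16; branch lengths ABELNW→131/32, KX→131/32; new cluster ABEKLNWX
final tree: (((A:9,(B:-5/3,(N:-5/8,W:29/8):8/3):3):23/8,(E:137/20,L:-57/20):57/16):131/32,(K:13/3,X:-1/3):131/32)
total length: 309/8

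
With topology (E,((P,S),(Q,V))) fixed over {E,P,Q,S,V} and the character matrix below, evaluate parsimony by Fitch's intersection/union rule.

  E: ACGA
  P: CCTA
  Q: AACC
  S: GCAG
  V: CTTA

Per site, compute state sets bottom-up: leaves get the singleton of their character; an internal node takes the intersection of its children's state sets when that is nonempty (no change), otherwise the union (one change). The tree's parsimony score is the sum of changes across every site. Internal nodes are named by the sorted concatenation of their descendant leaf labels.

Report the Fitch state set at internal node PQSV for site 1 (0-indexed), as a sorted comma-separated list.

A,C,T

PS@0: {C} ∪ {G} = {C,G} (union, +1)
QV@0: {A} ∪ {C} = {A,C} (union, +1)
PQSV@0: {C,G} ∩ {A,C} = {C} (intersection, +0)
EPQSV@0: {A} ∪ {C} = {A,C} (union, +1)
PS@1: {C} ∩ {C} = {C} (intersection, +0)
QV@1: {A} ∪ {T} = {A,T} (union, +1)
PQSV@1: {C} ∪ {A,T} = {A,C,T} (union, +1)
EPQSV@1: {C} ∩ {A,C,T} = {C} (intersection, +0)
PS@2: {T} ∪ {A} = {A,T} (union, +1)
QV@2: {C} ∪ {T} = {C,T} (union, +1)
PQSV@2: {A,T} ∩ {C,T} = {T} (intersection, +0)
EPQSV@2: {G} ∪ {T} = {G,T} (union, +1)
PS@3: {A} ∪ {G} = {A,G} (union, +1)
QV@3: {C} ∪ {A} = {A,C} (union, +1)
PQSV@3: {A,G} ∩ {A,C} = {A} (intersection, +0)
EPQSV@3: {A} ∩ {A} = {A} (intersection, +0)
per-site changes: [3, 2, 3, 2]; total = 10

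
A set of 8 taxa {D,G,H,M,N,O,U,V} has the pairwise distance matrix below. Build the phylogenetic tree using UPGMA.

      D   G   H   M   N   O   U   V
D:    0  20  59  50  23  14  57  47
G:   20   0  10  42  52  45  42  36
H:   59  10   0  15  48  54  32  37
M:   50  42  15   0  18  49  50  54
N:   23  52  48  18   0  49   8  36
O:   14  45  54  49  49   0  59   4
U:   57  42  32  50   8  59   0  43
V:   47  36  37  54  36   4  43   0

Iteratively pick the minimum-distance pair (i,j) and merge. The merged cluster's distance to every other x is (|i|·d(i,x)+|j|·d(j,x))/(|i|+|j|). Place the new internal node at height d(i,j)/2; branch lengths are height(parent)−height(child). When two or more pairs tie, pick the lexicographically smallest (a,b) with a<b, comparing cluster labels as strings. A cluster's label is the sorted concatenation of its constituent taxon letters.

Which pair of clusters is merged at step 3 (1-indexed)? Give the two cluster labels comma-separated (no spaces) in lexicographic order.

G,H

1. join O+V (d=4) ⇒ OV; edges |O|=2, |V|=2
  updated: d(D,OV)=61/2, d(G,OV)=81/2, d(H,OV)=91/2, d(M,OV)=103/2, d(N,OV)=85/2, d(OV,U)=51
2. join N+U (d=8) ⇒ NU; edges |N|=4, |U|=4
  updated: d(D,NU)=40, d(G,NU)=47, d(H,NU)=40, d(M,NU)=34, d(NU,OV)=187/4
3. join G+H (d=10) ⇒ GH; edges |G|=5, |H|=5
  updated: d(D,GH)=79/2, d(GH,M)=57/2, d(GH,NU)=87/2, d(GH,OV)=43
4. join GH+M (d=57/2) ⇒ GHM; edges |GH|=37/4, |M|=57/4
  updated: d(D,GHM)=43, d(GHM,NU)=121/3, d(GHM,OV)=275/6
5. join D+OV (d=61/2) ⇒ DOV; edges |D|=61/4, |OV|=53/4
  updated: d(DOV,GHM)=404/9, d(DOV,NU)=89/2
6. join GHM+NU (d=121/3) ⇒ GHMNU; edges |GHM|=71/12, |NU|=97/6
  updated: d(DOV,GHMNU)=671/15
7. join DOV+GHMNU (d=671/15) ⇒ DGHMNOUV; edges |DOV|=427/60, |GHMNU|=11/5
final tree: ((D:61/4,(O:2,V:2):53/4):427/60,(((G:5,H:5):37/4,M:57/4):71/12,(N:4,U:4):97/6):11/5)
total length: 527/5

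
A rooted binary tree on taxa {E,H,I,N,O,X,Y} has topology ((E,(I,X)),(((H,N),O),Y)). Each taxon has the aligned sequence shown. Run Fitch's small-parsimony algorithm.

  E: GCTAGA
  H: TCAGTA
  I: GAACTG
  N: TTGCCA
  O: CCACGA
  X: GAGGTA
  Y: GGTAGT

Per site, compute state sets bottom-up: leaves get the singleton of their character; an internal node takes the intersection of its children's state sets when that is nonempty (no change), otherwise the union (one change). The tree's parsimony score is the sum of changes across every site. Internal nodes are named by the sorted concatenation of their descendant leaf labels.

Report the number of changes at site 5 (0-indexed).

2

IX@0: {G} ∩ {G} = {G} (intersection, +0)
EIX@0: {G} ∩ {G} = {G} (intersection, +0)
HN@0: {T} ∩ {T} = {T} (intersection, +0)
HNO@0: {T} ∪ {C} = {C,T} (union, +1)
HNOY@0: {C,T} ∪ {G} = {C,G,T} (union, +1)
EHINOXY@0: {G} ∩ {C,G,T} = {G} (intersection, +0)
IX@1: {A} ∩ {A} = {A} (intersection, +0)
EIX@1: {C} ∪ {A} = {A,C} (union, +1)
HN@1: {C} ∪ {T} = {C,T} (union, +1)
HNO@1: {C,T} ∩ {C} = {C} (intersection, +0)
HNOY@1: {C} ∪ {G} = {C,G} (union, +1)
EHINOXY@1: {A,C} ∩ {C,G} = {C} (intersection, +0)
IX@2: {A} ∪ {G} = {A,G} (union, +1)
EIX@2: {T} ∪ {A,G} = {A,G,T} (union, +1)
HN@2: {A} ∪ {G} = {A,G} (union, +1)
HNO@2: {A,G} ∩ {A} = {A} (intersection, +0)
HNOY@2: {A} ∪ {T} = {A,T} (union, +1)
EHINOXY@2: {A,G,T} ∩ {A,T} = {A,T} (intersection, +0)
IX@3: {C} ∪ {G} = {C,G} (union, +1)
EIX@3: {A} ∪ {C,G} = {A,C,G} (union, +1)
HN@3: {G} ∪ {C} = {C,G} (union, +1)
HNO@3: {C,G} ∩ {C} = {C} (intersection, +0)
HNOY@3: {C} ∪ {A} = {A,C} (union, +1)
EHINOXY@3: {A,C,G} ∩ {A,C} = {A,C} (intersection, +0)
IX@4: {T} ∩ {T} = {T} (intersection, +0)
EIX@4: {G} ∪ {T} = {G,T} (union, +1)
HN@4: {T} ∪ {C} = {C,T} (union, +1)
HNO@4: {C,T} ∪ {G} = {C,G,T} (union, +1)
HNOY@4: {C,G,T} ∩ {G} = {G} (intersection, +0)
EHINOXY@4: {G,T} ∩ {G} = {G} (intersection, +0)
IX@5: {G} ∪ {A} = {A,G} (union, +1)
EIX@5: {A} ∩ {A,G} = {A} (intersection, +0)
HN@5: {A} ∩ {A} = {A} (intersection, +0)
HNO@5: {A} ∩ {A} = {A} (intersection, +0)
HNOY@5: {A} ∪ {T} = {A,T} (union, +1)
EHINOXY@5: {A} ∩ {A,T} = {A} (intersection, +0)
per-site changes: [2, 3, 4, 4, 3, 2]; total = 18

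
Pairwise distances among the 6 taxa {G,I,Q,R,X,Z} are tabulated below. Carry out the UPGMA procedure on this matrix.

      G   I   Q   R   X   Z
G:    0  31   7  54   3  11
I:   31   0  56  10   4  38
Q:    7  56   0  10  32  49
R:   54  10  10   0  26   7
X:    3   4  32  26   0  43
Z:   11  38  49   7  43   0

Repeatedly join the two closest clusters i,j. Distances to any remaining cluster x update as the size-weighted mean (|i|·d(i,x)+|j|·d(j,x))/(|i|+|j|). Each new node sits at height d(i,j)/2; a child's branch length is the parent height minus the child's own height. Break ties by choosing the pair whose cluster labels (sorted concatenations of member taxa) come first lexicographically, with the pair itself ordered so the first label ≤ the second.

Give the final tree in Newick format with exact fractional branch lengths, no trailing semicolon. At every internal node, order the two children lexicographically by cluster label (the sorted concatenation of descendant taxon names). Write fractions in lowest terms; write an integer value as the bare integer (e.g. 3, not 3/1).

(((G:3/2,X:3/2):29/4,I:35/4):239/36,(Q:59/4,(R:7/2,Z:7/2):45/4):23/36)

iteration 1: select G,X (d=3); attach at lengths (3/2, 3/2); label the merged cluster GX
  updated: d(GX,I)=35/2, d(GX,Q)=39/2, d(GX,R)=40, d(GX,Z)=27
iteration 2: select R,Z (d=7); attach at lengths (7/2, 7/2); label the merged cluster RZ
  updated: d(GX,RZ)=67/2, d(I,RZ)=24, d(Q,RZ)=59/2
iteration 3: select GX,I (d=35/2); attach at lengths (29/4, 35/4); label the merged cluster GIX
  updated: d(GIX,Q)=95/3, d(GIX,RZ)=91/3
iteration 4: select Q,RZ (d=59/2); attach at lengths (59/4, 45/4); label the merged cluster QRZ
  updated: d(GIX,QRZ)=277/9
iteration 5: select GIX,QRZ (d=277/9); attach at lengths (239/36, 23/36); label the merged cluster GIQRXZ
final tree: (((G:3/2,X:3/2):29/4,I:35/4):239/36,(Q:59/4,(R:7/2,Z:7/2):45/4):23/36)
total length: 1067/18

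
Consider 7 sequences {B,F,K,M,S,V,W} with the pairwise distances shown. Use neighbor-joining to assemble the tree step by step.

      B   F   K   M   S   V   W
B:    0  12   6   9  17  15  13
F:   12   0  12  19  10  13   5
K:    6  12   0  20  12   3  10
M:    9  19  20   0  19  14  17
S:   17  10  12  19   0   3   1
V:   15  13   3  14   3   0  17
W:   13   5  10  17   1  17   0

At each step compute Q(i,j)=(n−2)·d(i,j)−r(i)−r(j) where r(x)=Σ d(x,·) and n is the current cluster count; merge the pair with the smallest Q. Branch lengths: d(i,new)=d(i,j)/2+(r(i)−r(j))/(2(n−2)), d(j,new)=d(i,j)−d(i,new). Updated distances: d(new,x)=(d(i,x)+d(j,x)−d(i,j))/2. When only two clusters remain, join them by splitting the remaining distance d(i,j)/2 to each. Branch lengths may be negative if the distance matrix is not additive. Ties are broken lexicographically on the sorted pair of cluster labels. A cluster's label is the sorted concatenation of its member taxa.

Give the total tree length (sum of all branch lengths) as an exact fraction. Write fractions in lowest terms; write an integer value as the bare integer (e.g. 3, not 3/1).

step 1: merge (B,M) at d=9, Q=-125; branch lengths B→19/10, M→71/10; new cluster BM
  updated: d(BM,F)=11, d(BM,K)=17/2, d(BM,S)=27/2, d(BM,V)=10, d(BM,W)=21/2
step 2: merge (K,V) at d=3, Q=-159/2; branch lengths K→23/16, V→25/16; new cluster KV
  updated: d(BM,KV)=31/4, d(F,KV)=11, d(KV,S)=6, d(KV,W)=12
step 3: merge (BM,KV) at d=31/4, Q=-225/4; branch lengths BM→39/8, KV→23/8; new cluster BKMV
  updated: d(BKMV,F)=57/8, d(BKMV,S)=47/8, d(BKMV,W)=59/8
step 4: merge (BKMV,F) at d=57/8, Q=-113/4; branch lengths BKMV→25/8, F→4; new cluster BFKMV
  updated: d(BFKMV,S)=35/8, d(BFKMV,W)=21/8
step 5: merge (BFKMV,S) at d=35/8, Q=-8; branch lengths BFKMV→3, S→11/8; new cluster BFKMSV
  updated: d(BFKMSV,W)=-3/8
step 6: merge (BFKMSV,W) at d=-3/8; branch lengths BFKMSV→-3/16, W→-3/16; new cluster BFKMSVW
final tree: (((((B:19/10,M:71/10):39/8,(K:23/16,V:25/16):23/8):25/8,F:4):3,S:11/8):-3/16,W:-3/16)
total length: 247/8

247/8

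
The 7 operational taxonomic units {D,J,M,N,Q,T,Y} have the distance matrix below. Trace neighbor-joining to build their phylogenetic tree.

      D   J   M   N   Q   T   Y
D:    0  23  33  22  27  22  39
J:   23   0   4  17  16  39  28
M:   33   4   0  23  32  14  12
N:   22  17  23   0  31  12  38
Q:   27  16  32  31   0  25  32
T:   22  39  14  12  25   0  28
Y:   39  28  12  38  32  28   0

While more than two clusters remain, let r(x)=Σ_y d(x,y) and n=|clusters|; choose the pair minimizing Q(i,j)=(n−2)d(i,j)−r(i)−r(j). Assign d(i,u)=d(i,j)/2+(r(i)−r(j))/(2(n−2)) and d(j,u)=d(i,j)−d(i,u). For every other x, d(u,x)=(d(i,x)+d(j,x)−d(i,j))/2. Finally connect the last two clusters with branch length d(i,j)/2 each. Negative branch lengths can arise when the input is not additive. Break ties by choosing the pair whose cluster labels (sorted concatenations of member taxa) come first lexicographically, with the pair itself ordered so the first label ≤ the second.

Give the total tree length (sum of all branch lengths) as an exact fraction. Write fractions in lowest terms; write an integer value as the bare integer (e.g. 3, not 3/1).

2267/32

iteration 1: select M,Y (d=12, Q=-235); attach at lengths (1/10, 119/10); label the merged cluster MY
  updated: d(D,MY)=30, d(J,MY)=10, d(MY,N)=49/2, d(MY,Q)=26, d(MY,T)=15
iteration 2: select N,T (d=12, Q=-343/2); attach at lengths (83/16, 109/16); label the merged cluster NT
  updated: d(D,NT)=16, d(J,NT)=22, d(MY,NT)=55/4, d(NT,Q)=22
iteration 3: select D,NT (d=16, Q=-487/4); attach at lengths (281/24, 103/24); label the merged cluster DNT
  updated: d(DNT,J)=29/2, d(DNT,MY)=111/8, d(DNT,Q)=33/2
iteration 4: select DNT,Q (d=33/2, Q=-563/8); attach at lengths (155/32, 373/32); label the merged cluster DNQT
  updated: d(DNQT,J)=7, d(DNQT,MY)=187/16
iteration 5: select DNQT,J (d=7, Q=-459/16); attach at lengths (139/32, 85/32); label the merged cluster DJNQT
  updated: d(DJNQT,MY)=235/32
iteration 6: select DJNQT,MY (d=235/32); attach at lengths (235/64, 235/64); label the merged cluster DJMNQTY
final tree: ((((D:281/24,(N:83/16,T:109/16):103/24):155/32,Q:373/32):139/32,J:85/32):235/64,(M:1/10,Y:119/10):235/64)
total length: 2267/32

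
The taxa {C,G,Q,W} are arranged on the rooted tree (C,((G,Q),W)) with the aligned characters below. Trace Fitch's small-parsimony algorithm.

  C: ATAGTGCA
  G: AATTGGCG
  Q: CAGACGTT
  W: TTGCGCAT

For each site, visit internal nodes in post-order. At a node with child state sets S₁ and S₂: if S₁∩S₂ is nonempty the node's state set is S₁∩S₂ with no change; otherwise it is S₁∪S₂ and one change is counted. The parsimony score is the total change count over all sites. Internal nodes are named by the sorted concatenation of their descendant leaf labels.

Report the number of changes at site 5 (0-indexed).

1

site 0, node GQ: G={A} ∪ Q={C} → {A,C} (+1)
site 0, node GQW: GQ={A,C} ∪ W={T} → {A,C,T} (+1)
site 0, node CGQW: C={A} ∩ GQW={A,C,T} → {A} (+0)
site 1, node GQ: G={A} ∩ Q={A} → {A} (+0)
site 1, node GQW: GQ={A} ∪ W={T} → {A,T} (+1)
site 1, node CGQW: C={T} ∩ GQW={A,T} → {T} (+0)
site 2, node GQ: G={T} ∪ Q={G} → {G,T} (+1)
site 2, node GQW: GQ={G,T} ∩ W={G} → {G} (+0)
site 2, node CGQW: C={A} ∪ GQW={G} → {A,G} (+1)
site 3, node GQ: G={T} ∪ Q={A} → {A,T} (+1)
site 3, node GQW: GQ={A,T} ∪ W={C} → {A,C,T} (+1)
site 3, node CGQW: C={G} ∪ GQW={A,C,T} → {A,C,G,T} (+1)
site 4, node GQ: G={G} ∪ Q={C} → {C,G} (+1)
site 4, node GQW: GQ={C,G} ∩ W={G} → {G} (+0)
site 4, node CGQW: C={T} ∪ GQW={G} → {G,T} (+1)
site 5, node GQ: G={G} ∩ Q={G} → {G} (+0)
site 5, node GQW: GQ={G} ∪ W={C} → {C,G} (+1)
site 5, node CGQW: C={G} ∩ GQW={C,G} → {G} (+0)
site 6, node GQ: G={C} ∪ Q={T} → {C,T} (+1)
site 6, node GQW: GQ={C,T} ∪ W={A} → {A,C,T} (+1)
site 6, node CGQW: C={C} ∩ GQW={A,C,T} → {C} (+0)
site 7, node GQ: G={G} ∪ Q={T} → {G,T} (+1)
site 7, node GQW: GQ={G,T} ∩ W={T} → {T} (+0)
site 7, node CGQW: C={A} ∪ GQW={T} → {A,T} (+1)
per-site changes: [2, 1, 2, 3, 2, 1, 2, 2]; total = 15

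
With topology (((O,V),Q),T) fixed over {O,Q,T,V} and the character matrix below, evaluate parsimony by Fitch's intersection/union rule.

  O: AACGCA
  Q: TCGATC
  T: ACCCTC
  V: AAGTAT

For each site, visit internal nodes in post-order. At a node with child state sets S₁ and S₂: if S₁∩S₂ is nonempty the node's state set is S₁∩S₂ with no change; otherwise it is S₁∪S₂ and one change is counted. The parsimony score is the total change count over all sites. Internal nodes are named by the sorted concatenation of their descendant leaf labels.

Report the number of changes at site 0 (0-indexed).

site 0, node OV: O={A} ∩ V={A} → {A} (+0)
site 0, node OQV: OV={A} ∪ Q={T} → {A,T} (+1)
site 0, node OQTV: OQV={A,T} ∩ T={A} → {A} (+0)
site 1, node OV: O={A} ∩ V={A} → {A} (+0)
site 1, node OQV: OV={A} ∪ Q={C} → {A,C} (+1)
site 1, node OQTV: OQV={A,C} ∩ T={C} → {C} (+0)
site 2, node OV: O={C} ∪ V={G} → {C,G} (+1)
site 2, node OQV: OV={C,G} ∩ Q={G} → {G} (+0)
site 2, node OQTV: OQV={G} ∪ T={C} → {C,G} (+1)
site 3, node OV: O={G} ∪ V={T} → {G,T} (+1)
site 3, node OQV: OV={G,T} ∪ Q={A} → {A,G,T} (+1)
site 3, node OQTV: OQV={A,G,T} ∪ T={C} → {A,C,G,T} (+1)
site 4, node OV: O={C} ∪ V={A} → {A,C} (+1)
site 4, node OQV: OV={A,C} ∪ Q={T} → {A,C,T} (+1)
site 4, node OQTV: OQV={A,C,T} ∩ T={T} → {T} (+0)
site 5, node OV: O={A} ∪ V={T} → {A,T} (+1)
site 5, node OQV: OV={A,T} ∪ Q={C} → {A,C,T} (+1)
site 5, node OQTV: OQV={A,C,T} ∩ T={C} → {C} (+0)
per-site changes: [1, 1, 2, 3, 2, 2]; total = 11

1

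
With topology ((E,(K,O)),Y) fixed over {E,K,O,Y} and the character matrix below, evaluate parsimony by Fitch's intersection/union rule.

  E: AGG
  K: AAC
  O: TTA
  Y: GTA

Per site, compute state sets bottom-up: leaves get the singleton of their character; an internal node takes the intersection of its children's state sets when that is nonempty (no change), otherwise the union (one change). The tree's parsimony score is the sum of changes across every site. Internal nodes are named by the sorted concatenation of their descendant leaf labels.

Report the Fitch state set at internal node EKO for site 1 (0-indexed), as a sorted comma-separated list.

site 0, node KO: K={A} ∪ O={T} → {A,T} (+1)
site 0, node EKO: E={A} ∩ KO={A,T} → {A} (+0)
site 0, node EKOY: EKO={A} ∪ Y={G} → {A,G} (+1)
site 1, node KO: K={A} ∪ O={T} → {A,T} (+1)
site 1, node EKO: E={G} ∪ KO={A,T} → {A,G,T} (+1)
site 1, node EKOY: EKO={A,G,T} ∩ Y={T} → {T} (+0)
site 2, node KO: K={C} ∪ O={A} → {A,C} (+1)
site 2, node EKO: E={G} ∪ KO={A,C} → {A,C,G} (+1)
site 2, node EKOY: EKO={A,C,G} ∩ Y={A} → {A} (+0)
per-site changes: [2, 2, 2]; total = 6

A,G,T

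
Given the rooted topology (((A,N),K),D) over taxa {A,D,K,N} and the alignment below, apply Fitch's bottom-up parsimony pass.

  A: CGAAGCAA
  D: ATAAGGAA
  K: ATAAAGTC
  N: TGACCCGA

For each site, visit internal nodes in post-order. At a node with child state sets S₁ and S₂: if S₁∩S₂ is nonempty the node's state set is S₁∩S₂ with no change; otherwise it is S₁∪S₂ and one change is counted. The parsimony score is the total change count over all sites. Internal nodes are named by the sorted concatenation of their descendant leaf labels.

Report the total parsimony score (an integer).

10

AN@0: {C} ∪ {T} = {C,T} (union, +1)
AKN@0: {C,T} ∪ {A} = {A,C,T} (union, +1)
ADKN@0: {A,C,T} ∩ {A} = {A} (intersection, +0)
AN@1: {G} ∩ {G} = {G} (intersection, +0)
AKN@1: {G} ∪ {T} = {G,T} (union, +1)
ADKN@1: {G,T} ∩ {T} = {T} (intersection, +0)
AN@2: {A} ∩ {A} = {A} (intersection, +0)
AKN@2: {A} ∩ {A} = {A} (intersection, +0)
ADKN@2: {A} ∩ {A} = {A} (intersection, +0)
AN@3: {A} ∪ {C} = {A,C} (union, +1)
AKN@3: {A,C} ∩ {A} = {A} (intersection, +0)
ADKN@3: {A} ∩ {A} = {A} (intersection, +0)
AN@4: {G} ∪ {C} = {C,G} (union, +1)
AKN@4: {C,G} ∪ {A} = {A,C,G} (union, +1)
ADKN@4: {A,C,G} ∩ {G} = {G} (intersection, +0)
AN@5: {C} ∩ {C} = {C} (intersection, +0)
AKN@5: {C} ∪ {G} = {C,G} (union, +1)
ADKN@5: {C,G} ∩ {G} = {G} (intersection, +0)
AN@6: {A} ∪ {G} = {A,G} (union, +1)
AKN@6: {A,G} ∪ {T} = {A,G,T} (union, +1)
ADKN@6: {A,G,T} ∩ {A} = {A} (intersection, +0)
AN@7: {A} ∩ {A} = {A} (intersection, +0)
AKN@7: {A} ∪ {C} = {A,C} (union, +1)
ADKN@7: {A,C} ∩ {A} = {A} (intersection, +0)
per-site changes: [2, 1, 0, 1, 2, 1, 2, 1]; total = 10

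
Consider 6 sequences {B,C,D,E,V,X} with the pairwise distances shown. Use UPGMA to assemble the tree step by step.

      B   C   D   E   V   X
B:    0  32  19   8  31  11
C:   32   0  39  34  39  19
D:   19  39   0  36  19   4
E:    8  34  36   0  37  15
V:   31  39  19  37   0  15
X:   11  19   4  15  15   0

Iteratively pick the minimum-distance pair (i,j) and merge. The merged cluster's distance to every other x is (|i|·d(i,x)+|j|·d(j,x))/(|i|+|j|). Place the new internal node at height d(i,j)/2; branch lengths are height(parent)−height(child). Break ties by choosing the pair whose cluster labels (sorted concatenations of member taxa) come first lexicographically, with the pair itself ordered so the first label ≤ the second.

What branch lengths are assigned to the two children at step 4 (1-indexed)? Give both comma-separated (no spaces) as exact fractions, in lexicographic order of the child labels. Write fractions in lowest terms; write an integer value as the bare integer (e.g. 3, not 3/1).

101/12,47/12

step 1: merge (D,X) at d=4; branch lengths D→2, X→2; new cluster DX
  updated: d(B,DX)=15, d(C,DX)=29, d(DX,E)=51/2, d(DX,V)=17
step 2: merge (B,E) at d=8; branch lengths B→4, E→4; new cluster BE
  updated: d(BE,C)=33, d(BE,DX)=81/4, d(BE,V)=34
step 3: merge (DX,V) at d=17; branch lengths DX→13/2, V→17/2; new cluster DVX
  updated: d(BE,DVX)=149/6, d(C,DVX)=97/3
step 4: merge (BE,DVX) at d=149/6; branch lengths BE→101/12, DVX→47/12; new cluster BDEVX
  updated: d(BDEVX,C)=163/5
step 5: merge (BDEVX,C) at d=163/5; branch lengths BDEVX→233/60, C→163/10; new cluster BCDEVX
final tree: (((B:4,E:4):101/12,((D:2,X:2):13/2,V:17/2):47/12):233/60,C:163/10)
total length: 3571/60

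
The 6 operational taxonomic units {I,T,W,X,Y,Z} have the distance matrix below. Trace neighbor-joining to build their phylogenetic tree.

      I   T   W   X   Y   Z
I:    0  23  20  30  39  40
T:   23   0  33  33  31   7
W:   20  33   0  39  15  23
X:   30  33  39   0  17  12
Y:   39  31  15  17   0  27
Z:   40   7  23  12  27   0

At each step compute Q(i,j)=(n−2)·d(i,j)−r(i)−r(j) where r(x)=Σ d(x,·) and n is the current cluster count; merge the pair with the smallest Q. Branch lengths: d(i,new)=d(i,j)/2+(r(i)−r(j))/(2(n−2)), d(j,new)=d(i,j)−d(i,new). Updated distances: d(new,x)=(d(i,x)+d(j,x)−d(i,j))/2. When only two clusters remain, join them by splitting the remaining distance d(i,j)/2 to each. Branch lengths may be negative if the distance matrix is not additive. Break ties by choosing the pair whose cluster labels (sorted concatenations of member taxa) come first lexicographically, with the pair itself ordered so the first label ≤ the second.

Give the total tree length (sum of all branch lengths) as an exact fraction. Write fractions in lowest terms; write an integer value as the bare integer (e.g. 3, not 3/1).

1. join T+Z (d=7, Q=-208) ⇒ TZ; edges |T|=23/4, |Z|=5/4
  updated: d(I,TZ)=28, d(TZ,W)=49/2, d(TZ,X)=19, d(TZ,Y)=51/2
2. join I+W (d=20, Q=-311/2) ⇒ IW; edges |I|=157/12, |W|=83/12
  updated: d(IW,TZ)=65/4, d(IW,X)=49/2, d(IW,Y)=17
3. join IW+TZ (d=65/4, Q=-86) ⇒ ITWZ; edges |IW|=59/8, |TZ|=71/8
  updated: d(ITWZ,X)=109/8, d(ITWZ,Y)=105/8
4. join ITWZ+X (d=109/8, Q=-175/4) ⇒ ITWXZ; edges |ITWZ|=39/8, |X|=35/4
  updated: d(ITWXZ,Y)=33/4
5. join ITWXZ+Y (d=33/4) ⇒ ITWXYZ; edges |ITWXZ|=33/8, |Y|=33/8
final tree: ((((I:157/12,W:83/12):59/8,(T:23/4,Z:5/4):71/8):39/8,X:35/4):33/8,Y:33/8)
total length: 521/8

521/8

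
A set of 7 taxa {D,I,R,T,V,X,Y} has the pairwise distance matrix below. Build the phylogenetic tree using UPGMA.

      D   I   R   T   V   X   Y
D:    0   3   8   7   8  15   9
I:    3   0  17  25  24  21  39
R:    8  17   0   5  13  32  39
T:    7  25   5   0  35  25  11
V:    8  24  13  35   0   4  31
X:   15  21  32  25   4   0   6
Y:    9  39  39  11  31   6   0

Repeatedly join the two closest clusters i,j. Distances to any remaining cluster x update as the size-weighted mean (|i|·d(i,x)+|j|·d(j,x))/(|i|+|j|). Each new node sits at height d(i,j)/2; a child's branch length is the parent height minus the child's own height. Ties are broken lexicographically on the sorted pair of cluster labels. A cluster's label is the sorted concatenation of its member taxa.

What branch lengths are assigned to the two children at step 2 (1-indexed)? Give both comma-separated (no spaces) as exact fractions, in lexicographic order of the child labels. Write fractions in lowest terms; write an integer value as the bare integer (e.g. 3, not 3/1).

2,2

iteration 1: select D,I (d=3); attach at lengths (3/2, 3/2); label the merged cluster DI
  updated: d(DI,R)=25/2, d(DI,T)=16, d(DI,V)=16, d(DI,X)=18, d(DI,Y)=24
iteration 2: select V,X (d=4); attach at lengths (2, 2); label the merged cluster VX
  updated: d(DI,VX)=17, d(R,VX)=45/2, d(T,VX)=30, d(VX,Y)=37/2
iteration 3: select R,T (d=5); attach at lengths (5/2, 5/2); label the merged cluster RT
  updated: d(DI,RT)=57/4, d(RT,VX)=105/4, d(RT,Y)=25
iteration 4: select DI,RT (d=57/4); attach at lengths (45/8, 37/8); label the merged cluster DIRT
  updated: d(DIRT,VX)=173/8, d(DIRT,Y)=49/2
iteration 5: select VX,Y (d=37/2); attach at lengths (29/4, 37/4); label the merged cluster VXY
  updated: d(DIRT,VXY)=271/12
iteration 6: select DIRT,VXY (d=271/12); attach at lengths (25/6, 49/24); label the merged cluster DIRTVXY
final tree: (((D:3/2,I:3/2):45/8,(R:5/2,T:5/2):37/8):25/6,((V:2,X:2):29/4,Y:37/4):49/24)
total length: 1079/24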